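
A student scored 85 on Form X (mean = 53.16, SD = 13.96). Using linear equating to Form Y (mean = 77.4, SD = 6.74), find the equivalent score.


slope = SD_Y / SD_X = 6.74 / 13.96 ~ 0.4828
intercept = mean_Y - slope * mean_X = 77.4 - (6.74 / 13.96) * 53.16 ~ 51.7339
Y = slope * X + intercept. To avoid rounding drift from the rounded slope/intercept, evaluate the equivalent form Y = mean_Y + SD_Y * (X - mean_X) / SD_X at full precision:
Y = 77.4 + 6.74 * (85 - 53.16) / 13.96
Y = 77.4 + 6.74 * 31.84 / 13.96
Y = 77.4 + 214.6016 / 13.96
Y = 77.4 + 15.3726
Y = 92.7726

92.7726


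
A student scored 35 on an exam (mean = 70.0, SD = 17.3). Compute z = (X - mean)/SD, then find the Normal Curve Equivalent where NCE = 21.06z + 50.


z = (X - mean) / SD = (35 - 70.0) / 17.3
z = -35.0 / 17.3
z = -2.0231
NCE = NCE = 21.06z + 50
Carry z at full precision (z = -35.0 / 17.3) into the conversion:
NCE = 21.06 * (-35.0 / 17.3) + 50 = -737.1 / 17.3 + 50
NCE = -42.6069 + 50
NCE = 7.3931

7.3931


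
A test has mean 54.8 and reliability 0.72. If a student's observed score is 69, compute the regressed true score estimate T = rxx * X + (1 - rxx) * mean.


T_est = rxx * X + (1 - rxx) * mean
T_est = 0.72 * 69 + 0.28 * 54.8
T_est = 49.68 + 15.344
T_est = 65.024

65.024


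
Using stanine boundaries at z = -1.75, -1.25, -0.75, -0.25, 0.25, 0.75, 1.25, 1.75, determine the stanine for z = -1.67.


Stanine boundaries: [-1.75, -1.25, -0.75, -0.25, 0.25, 0.75, 1.25, 1.75]
z = -1.67
Check each boundary:
  z >= -1.75 -> could be stanine 2
  z < -1.25
  z < -0.75
  z < -0.25
  z < 0.25
  z < 0.75
  z < 1.25
  z < 1.75
Highest qualifying boundary gives stanine = 2

2


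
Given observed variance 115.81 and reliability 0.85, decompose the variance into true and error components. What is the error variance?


var_true = rxx * var_obs = 0.85 * 115.81 = 98.4385
var_error = var_obs - var_true
var_error = 115.81 - 98.4385
var_error = 17.3715

17.3715


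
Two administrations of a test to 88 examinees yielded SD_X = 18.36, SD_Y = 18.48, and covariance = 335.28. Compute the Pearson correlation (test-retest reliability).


r = cov(X,Y) / (SD_X * SD_Y)
r = 335.28 / (18.36 * 18.48)
r = 335.28 / 339.2928
r = 0.9882

0.9882


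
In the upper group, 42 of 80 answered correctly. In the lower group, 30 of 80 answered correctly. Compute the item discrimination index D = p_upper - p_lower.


p_upper = 42/80 = 0.525
p_lower = 30/80 = 0.375
D = 0.525 - 0.375 = 0.15

0.15


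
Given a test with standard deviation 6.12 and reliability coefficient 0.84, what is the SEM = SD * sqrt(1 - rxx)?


SEM = SD * sqrt(1 - rxx)
SEM = 6.12 * sqrt(1 - 0.84)
SEM = 6.12 * sqrt(0.16) = 6.12 * 0.4
SEM = 2.448

2.448


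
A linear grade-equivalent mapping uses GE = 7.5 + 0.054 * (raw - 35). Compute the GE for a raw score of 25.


raw - median = 25 - 35 = -10
slope * diff = 0.054 * -10 = -0.54
GE = 7.5 + -0.54
GE = 6.96

6.96


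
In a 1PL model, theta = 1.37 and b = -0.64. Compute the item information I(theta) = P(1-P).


P = 1/(1+exp(-(1.37--0.64))) = 0.8818
I = P*(1-P) = 0.8818 * 0.1182
I = 0.1042

0.1042


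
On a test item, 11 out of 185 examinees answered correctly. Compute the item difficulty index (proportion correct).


Item difficulty p = number correct / total examinees
p = 11 / 185
p = 0.0595

0.0595


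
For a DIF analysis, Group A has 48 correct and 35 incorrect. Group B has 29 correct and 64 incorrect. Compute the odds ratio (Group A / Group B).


Odds_A = 48/35 = 1.3714
Odds_B = 29/64 = 0.4531
OR = Odds_A / Odds_B = 1.3714 / 0.4531
Exactly, OR = (48 * 64) / (35 * 29) = 3072 / 1015
OR = 3.0266

3.0266


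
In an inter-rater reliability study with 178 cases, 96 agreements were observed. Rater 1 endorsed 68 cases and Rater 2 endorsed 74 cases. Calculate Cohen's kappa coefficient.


P_o = 96/178 = 0.539326
P_e = (68*74 + 110*104) / 31684 = 0.519884
kappa = (P_o - P_e) / (1 - P_e)
kappa = (0.539326 - 0.519884) / (1 - 0.519884)
kappa = 0.0405

0.0405


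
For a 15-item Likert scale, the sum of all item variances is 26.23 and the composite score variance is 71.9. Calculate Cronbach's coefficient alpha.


alpha = (k/(k-1)) * (1 - sum(si^2)/s_total^2)
= (15/14) * (1 - 26.23/71.9)
alpha = 0.6806

0.6806


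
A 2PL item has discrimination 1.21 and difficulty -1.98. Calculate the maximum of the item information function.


For 2PL, max info at theta = b = -1.98
I_max = a^2 / 4 = 1.21^2 / 4
= 1.4641 / 4
I_max = 0.366

0.366


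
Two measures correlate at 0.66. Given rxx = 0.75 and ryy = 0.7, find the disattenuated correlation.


r_corrected = rxy / sqrt(rxx * ryy)
= 0.66 / sqrt(0.75 * 0.7)
= 0.66 / sqrt(0.525)
= 0.66 / 0.724569
r_corrected = 0.9109

0.9109


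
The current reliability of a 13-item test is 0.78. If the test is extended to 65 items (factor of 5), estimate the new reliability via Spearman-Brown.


r_new = (n * rxx) / (1 + (n-1) * rxx)
r_new = (5 * 0.78) / (1 + 4 * 0.78)
r_new = 3.9 / 4.12
r_new = 0.9466

0.9466


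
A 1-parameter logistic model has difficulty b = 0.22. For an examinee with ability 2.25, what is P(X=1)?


theta - b = 2.25 - 0.22 = 2.03
exp(-(theta - b)) = exp(-2.03) = 0.1313
P = 1 / (1 + 0.1313)
P = 0.8839

0.8839


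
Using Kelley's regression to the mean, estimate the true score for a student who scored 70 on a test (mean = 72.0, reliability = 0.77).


T_est = rxx * X + (1 - rxx) * mean
T_est = 0.77 * 70 + 0.23 * 72.0
T_est = 53.9 + 16.56
T_est = 70.46

70.46


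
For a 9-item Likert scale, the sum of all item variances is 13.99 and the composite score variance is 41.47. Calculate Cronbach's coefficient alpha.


alpha = (k/(k-1)) * (1 - sum(si^2)/s_total^2)
= (9/8) * (1 - 13.99/41.47)
alpha = 0.7455

0.7455


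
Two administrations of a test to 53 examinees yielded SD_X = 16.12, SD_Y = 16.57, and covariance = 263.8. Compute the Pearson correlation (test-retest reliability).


r = cov(X,Y) / (SD_X * SD_Y)
r = 263.8 / (16.12 * 16.57)
r = 263.8 / 267.1084
r = 0.9876

0.9876


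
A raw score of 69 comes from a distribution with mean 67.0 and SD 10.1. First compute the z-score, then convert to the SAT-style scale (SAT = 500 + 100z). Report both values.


z = (X - mean) / SD = (69 - 67.0) / 10.1
z = 2.0 / 10.1
z = 0.198
SAT-scale = SAT = 500 + 100z
Carry z at full precision (z = 2.0 / 10.1) into the conversion:
SAT-scale = 500 + 100 * (2.0 / 10.1) = 500 + 200 / 10.1
SAT-scale = 500 + 19.802
SAT-scale = 519.802

519.802


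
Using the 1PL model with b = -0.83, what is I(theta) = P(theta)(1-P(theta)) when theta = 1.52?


P = 1/(1+exp(-(1.52--0.83))) = 0.9129
I = P*(1-P) = 0.9129 * 0.0871
I = 0.0795

0.0795


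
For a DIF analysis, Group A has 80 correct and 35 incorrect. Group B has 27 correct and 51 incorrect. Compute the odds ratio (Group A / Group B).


Odds_A = 80/35 = 2.2857
Odds_B = 27/51 = 0.5294
OR = Odds_A / Odds_B = 2.2857 / 0.5294
Exactly, OR = (80 * 51) / (35 * 27) = 4080 / 945
OR = 4.3175

4.3175


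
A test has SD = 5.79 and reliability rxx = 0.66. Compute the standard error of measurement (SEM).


SEM = SD * sqrt(1 - rxx)
SEM = 5.79 * sqrt(1 - 0.66)
SEM = 5.79 * sqrt(0.34) = 5.79 * 0.583095
SEM = 3.3761

3.3761


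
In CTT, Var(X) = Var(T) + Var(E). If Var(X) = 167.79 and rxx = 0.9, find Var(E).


var_true = rxx * var_obs = 0.9 * 167.79 = 151.011
var_error = var_obs - var_true
var_error = 167.79 - 151.011
var_error = 16.779

16.779


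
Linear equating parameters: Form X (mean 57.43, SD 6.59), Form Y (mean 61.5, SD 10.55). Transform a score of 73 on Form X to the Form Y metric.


slope = SD_Y / SD_X = 10.55 / 6.59 ~ 1.6009
intercept = mean_Y - slope * mean_X = 61.5 - (10.55 / 6.59) * 57.43 ~ -30.4403
Y = slope * X + intercept. To avoid rounding drift from the rounded slope/intercept, evaluate the equivalent form Y = mean_Y + SD_Y * (X - mean_X) / SD_X at full precision:
Y = 61.5 + 10.55 * (73 - 57.43) / 6.59
Y = 61.5 + 10.55 * 15.57 / 6.59
Y = 61.5 + 164.2635 / 6.59
Y = 61.5 + 24.9262
Y = 86.4262

86.4262


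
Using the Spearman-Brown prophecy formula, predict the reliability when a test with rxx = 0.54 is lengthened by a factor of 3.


r_new = (n * rxx) / (1 + (n-1) * rxx)
r_new = (3 * 0.54) / (1 + 2 * 0.54)
r_new = 1.62 / 2.08
r_new = 0.7788

0.7788


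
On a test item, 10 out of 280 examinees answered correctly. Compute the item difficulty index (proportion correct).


Item difficulty p = number correct / total examinees
p = 10 / 280
p = 0.0357

0.0357


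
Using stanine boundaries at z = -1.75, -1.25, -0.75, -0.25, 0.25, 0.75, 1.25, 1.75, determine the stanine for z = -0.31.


Stanine boundaries: [-1.75, -1.25, -0.75, -0.25, 0.25, 0.75, 1.25, 1.75]
z = -0.31
Check each boundary:
  z >= -1.75 -> could be stanine 2
  z >= -1.25 -> could be stanine 3
  z >= -0.75 -> could be stanine 4
  z < -0.25
  z < 0.25
  z < 0.75
  z < 1.25
  z < 1.75
Highest qualifying boundary gives stanine = 4

4


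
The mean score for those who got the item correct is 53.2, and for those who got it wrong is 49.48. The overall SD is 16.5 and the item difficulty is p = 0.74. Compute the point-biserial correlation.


q = 1 - p = 0.26
rpb = ((M1 - M0) / SD) * sqrt(p * q)
rpb = ((53.2 - 49.48) / 16.5) * sqrt(0.74 * 0.26)
rpb = 0.0989

0.0989


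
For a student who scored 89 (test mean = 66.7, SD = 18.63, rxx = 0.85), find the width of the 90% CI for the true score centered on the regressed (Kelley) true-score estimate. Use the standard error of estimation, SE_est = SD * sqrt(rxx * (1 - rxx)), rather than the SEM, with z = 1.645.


True score estimate = 0.85*89 + 0.15*66.7 = 85.655
SE_est = SD * sqrt(rxx * (1 - rxx)) = 18.63 * sqrt(0.85 * 0.15) = 18.63 * sqrt(0.1275) = 6.652241
CI = T_est +/- z * SE_est, so width = 2 * z * SE_est = 2 * 1.645 * 6.652241
Width = 21.8859

21.8859


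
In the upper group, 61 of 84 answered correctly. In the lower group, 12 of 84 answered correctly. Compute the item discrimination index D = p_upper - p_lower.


p_upper = 61/84 = 0.7262
p_lower = 12/84 = 0.1429
D = 0.7262 - 0.1429 = 0.5833

0.5833


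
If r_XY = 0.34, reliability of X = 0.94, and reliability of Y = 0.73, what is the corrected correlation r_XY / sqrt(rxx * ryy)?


r_corrected = rxy / sqrt(rxx * ryy)
= 0.34 / sqrt(0.94 * 0.73)
= 0.34 / sqrt(0.6862)
= 0.34 / 0.828372
r_corrected = 0.4104

0.4104


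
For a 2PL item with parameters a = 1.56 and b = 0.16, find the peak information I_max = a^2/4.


For 2PL, max info at theta = b = 0.16
I_max = a^2 / 4 = 1.56^2 / 4
= 2.4336 / 4
I_max = 0.6084

0.6084


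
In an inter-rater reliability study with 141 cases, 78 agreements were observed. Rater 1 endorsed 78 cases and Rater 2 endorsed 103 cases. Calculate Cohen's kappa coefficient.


P_o = 78/141 = 0.553191
P_e = (78*103 + 63*38) / 19881 = 0.524521
kappa = (P_o - P_e) / (1 - P_e)
kappa = (0.553191 - 0.524521) / (1 - 0.524521)
kappa = 0.0603

0.0603


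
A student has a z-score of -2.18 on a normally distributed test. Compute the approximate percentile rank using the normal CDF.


CDF(z) = 0.5 * (1 + erf(z/sqrt(2)))
erf(-1.5415) = -0.9707
CDF = 0.0146
Percentile rank = 0.0146 * 100 = 1.46

1.46


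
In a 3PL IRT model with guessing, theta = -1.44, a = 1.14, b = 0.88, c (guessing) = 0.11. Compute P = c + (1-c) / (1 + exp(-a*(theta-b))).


logit = 1.14*(-1.44 - 0.88) = -2.6448
P* = 1/(1 + exp(--2.6448)) = 0.0663
P = 0.11 + (1 - 0.11) * 0.0663
P = 0.169

0.169


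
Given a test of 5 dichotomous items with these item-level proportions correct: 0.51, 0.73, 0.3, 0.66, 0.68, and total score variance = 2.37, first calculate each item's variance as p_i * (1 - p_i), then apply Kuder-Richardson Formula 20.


For each item, compute p_i * q_i:
  Item 1: 0.51 * 0.49 = 0.2499
  Item 2: 0.73 * 0.27 = 0.1971
  Item 3: 0.3 * 0.7 = 0.21
  Item 4: 0.66 * 0.34 = 0.2244
  Item 5: 0.68 * 0.32 = 0.2176
Sum(p_i * q_i) = 0.2499 + 0.1971 + 0.21 + 0.2244 + 0.2176 = 1.099
KR-20 = (k/(k-1)) * (1 - Sum(p_i*q_i) / Var_total)
= (5/4) * (1 - 1.099/2.37)
= 1.25 * 0.5363
KR-20 = 0.6704

0.6704


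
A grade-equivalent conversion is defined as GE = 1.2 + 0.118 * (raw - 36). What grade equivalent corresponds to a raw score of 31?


raw - median = 31 - 36 = -5
slope * diff = 0.118 * -5 = -0.59
GE = 1.2 + -0.59
GE = 0.61

0.61


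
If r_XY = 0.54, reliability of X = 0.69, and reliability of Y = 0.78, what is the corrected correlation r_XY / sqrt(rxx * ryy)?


r_corrected = rxy / sqrt(rxx * ryy)
= 0.54 / sqrt(0.69 * 0.78)
= 0.54 / sqrt(0.5382)
= 0.54 / 0.733621
r_corrected = 0.7361

0.7361


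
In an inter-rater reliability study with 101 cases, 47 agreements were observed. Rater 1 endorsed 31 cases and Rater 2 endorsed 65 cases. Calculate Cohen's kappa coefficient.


P_o = 47/101 = 0.465347
P_e = (31*65 + 70*36) / 10201 = 0.444564
kappa = (P_o - P_e) / (1 - P_e)
kappa = (0.465347 - 0.444564) / (1 - 0.444564)
kappa = 0.0374

0.0374


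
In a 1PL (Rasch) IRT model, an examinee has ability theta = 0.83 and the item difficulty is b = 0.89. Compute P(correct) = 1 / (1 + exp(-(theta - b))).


theta - b = 0.83 - 0.89 = -0.06
exp(-(theta - b)) = exp(0.06) = 1.0618
P = 1 / (1 + 1.0618)
P = 0.485

0.485


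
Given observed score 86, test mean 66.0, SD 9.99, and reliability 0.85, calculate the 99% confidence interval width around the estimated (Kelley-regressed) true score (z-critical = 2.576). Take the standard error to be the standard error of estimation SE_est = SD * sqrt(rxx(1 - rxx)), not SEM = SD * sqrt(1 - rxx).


True score estimate = 0.85*86 + 0.15*66.0 = 83.0
SE_est = SD * sqrt(rxx * (1 - rxx)) = 9.99 * sqrt(0.85 * 0.15) = 9.99 * sqrt(0.1275) = 3.567144
CI = T_est +/- z * SE_est, so width = 2 * z * SE_est = 2 * 2.576 * 3.567144
Width = 18.3779

18.3779


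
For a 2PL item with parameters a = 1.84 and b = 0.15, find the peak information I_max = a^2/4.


For 2PL, max info at theta = b = 0.15
I_max = a^2 / 4 = 1.84^2 / 4
= 3.3856 / 4
I_max = 0.8464

0.8464


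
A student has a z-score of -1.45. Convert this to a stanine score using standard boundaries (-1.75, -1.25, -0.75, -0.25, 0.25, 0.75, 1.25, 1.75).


Stanine boundaries: [-1.75, -1.25, -0.75, -0.25, 0.25, 0.75, 1.25, 1.75]
z = -1.45
Check each boundary:
  z >= -1.75 -> could be stanine 2
  z < -1.25
  z < -0.75
  z < -0.25
  z < 0.25
  z < 0.75
  z < 1.25
  z < 1.75
Highest qualifying boundary gives stanine = 2

2


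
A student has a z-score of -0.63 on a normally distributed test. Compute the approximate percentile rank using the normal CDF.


CDF(z) = 0.5 * (1 + erf(z/sqrt(2)))
erf(-0.4455) = -0.4713
CDF = 0.2643
Percentile rank = 0.2643 * 100 = 26.43

26.43


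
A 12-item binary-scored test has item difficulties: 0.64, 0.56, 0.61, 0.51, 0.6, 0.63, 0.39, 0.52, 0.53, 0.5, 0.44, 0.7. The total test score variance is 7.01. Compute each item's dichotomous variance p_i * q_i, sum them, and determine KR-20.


For each item, compute p_i * q_i:
  Item 1: 0.64 * 0.36 = 0.2304
  Item 2: 0.56 * 0.44 = 0.2464
  Item 3: 0.61 * 0.39 = 0.2379
  Item 4: 0.51 * 0.49 = 0.2499
  Item 5: 0.6 * 0.4 = 0.24
  Item 6: 0.63 * 0.37 = 0.2331
  Item 7: 0.39 * 0.61 = 0.2379
  Item 8: 0.52 * 0.48 = 0.2496
  Item 9: 0.53 * 0.47 = 0.2491
  Item 10: 0.5 * 0.5 = 0.25
  Item 11: 0.44 * 0.56 = 0.2464
  Item 12: 0.7 * 0.3 = 0.21
Sum(p_i * q_i) = 0.2304 + 0.2464 + 0.2379 + 0.2499 + 0.24 + 0.2331 + 0.2379 + 0.2496 + 0.2491 + 0.25 + 0.2464 + 0.21 = 2.8807
KR-20 = (k/(k-1)) * (1 - Sum(p_i*q_i) / Var_total)
= (12/11) * (1 - 2.8807/7.01)
= 1.0909 * 0.5891
KR-20 = 0.6426

0.6426


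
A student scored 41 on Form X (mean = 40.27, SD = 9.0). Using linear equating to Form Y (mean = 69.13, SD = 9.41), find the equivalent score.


slope = SD_Y / SD_X = 9.41 / 9.0 ~ 1.0456
intercept = mean_Y - slope * mean_X = 69.13 - (9.41 / 9.0) * 40.27 ~ 27.0255
Y = slope * X + intercept. To avoid rounding drift from the rounded slope/intercept, evaluate the equivalent form Y = mean_Y + SD_Y * (X - mean_X) / SD_X at full precision:
Y = 69.13 + 9.41 * (41 - 40.27) / 9.0
Y = 69.13 + 9.41 * 0.73 / 9.0
Y = 69.13 + 6.8693 / 9.0
Y = 69.13 + 0.7633
Y = 69.8933

69.8933


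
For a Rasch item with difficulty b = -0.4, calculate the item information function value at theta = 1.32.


P = 1/(1+exp(-(1.32--0.4))) = 0.8481
I = P*(1-P) = 0.8481 * 0.1519
I = 0.1288

0.1288


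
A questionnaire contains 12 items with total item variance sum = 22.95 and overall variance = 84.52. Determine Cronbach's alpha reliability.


alpha = (k/(k-1)) * (1 - sum(si^2)/s_total^2)
= (12/11) * (1 - 22.95/84.52)
alpha = 0.7947

0.7947


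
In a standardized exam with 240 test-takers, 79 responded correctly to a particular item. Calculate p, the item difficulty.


Item difficulty p = number correct / total examinees
p = 79 / 240
p = 0.3292

0.3292


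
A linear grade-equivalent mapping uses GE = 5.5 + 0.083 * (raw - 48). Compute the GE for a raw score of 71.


raw - median = 71 - 48 = 23
slope * diff = 0.083 * 23 = 1.909
GE = 5.5 + 1.909
GE = 7.409

7.409


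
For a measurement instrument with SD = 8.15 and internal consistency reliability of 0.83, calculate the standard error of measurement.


SEM = SD * sqrt(1 - rxx)
SEM = 8.15 * sqrt(1 - 0.83)
SEM = 8.15 * sqrt(0.17) = 8.15 * 0.412311
SEM = 3.3603

3.3603


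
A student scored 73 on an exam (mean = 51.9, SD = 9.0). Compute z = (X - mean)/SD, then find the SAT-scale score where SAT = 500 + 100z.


z = (X - mean) / SD = (73 - 51.9) / 9.0
z = 21.1 / 9.0
z = 2.3444
SAT-scale = SAT = 500 + 100z
Carry z at full precision (z = 21.1 / 9.0) into the conversion:
SAT-scale = 500 + 100 * (21.1 / 9.0) = 500 + 2110 / 9.0
SAT-scale = 500 + 234.4444
SAT-scale = 734.4444

734.4444


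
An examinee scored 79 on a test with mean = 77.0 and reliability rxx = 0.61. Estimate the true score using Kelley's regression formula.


T_est = rxx * X + (1 - rxx) * mean
T_est = 0.61 * 79 + 0.39 * 77.0
T_est = 48.19 + 30.03
T_est = 78.22

78.22


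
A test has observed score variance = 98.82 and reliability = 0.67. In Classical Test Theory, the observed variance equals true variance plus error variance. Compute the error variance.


var_true = rxx * var_obs = 0.67 * 98.82 = 66.2094
var_error = var_obs - var_true
var_error = 98.82 - 66.2094
var_error = 32.6106

32.6106


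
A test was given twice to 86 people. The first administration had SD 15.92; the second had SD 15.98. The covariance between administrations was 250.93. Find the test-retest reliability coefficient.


r = cov(X,Y) / (SD_X * SD_Y)
r = 250.93 / (15.92 * 15.98)
r = 250.93 / 254.4016
r = 0.9864

0.9864


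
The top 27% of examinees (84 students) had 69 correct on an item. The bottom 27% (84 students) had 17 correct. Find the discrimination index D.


p_upper = 69/84 = 0.8214
p_lower = 17/84 = 0.2024
D = 0.8214 - 0.2024 = 0.619

0.619


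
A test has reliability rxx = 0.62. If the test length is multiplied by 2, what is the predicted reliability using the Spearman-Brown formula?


r_new = (n * rxx) / (1 + (n-1) * rxx)
r_new = (2 * 0.62) / (1 + 1 * 0.62)
r_new = 1.24 / 1.62
r_new = 0.7654

0.7654


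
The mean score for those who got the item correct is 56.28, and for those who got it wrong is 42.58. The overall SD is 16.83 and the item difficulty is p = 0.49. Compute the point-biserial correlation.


q = 1 - p = 0.51
rpb = ((M1 - M0) / SD) * sqrt(p * q)
rpb = ((56.28 - 42.58) / 16.83) * sqrt(0.49 * 0.51)
rpb = 0.4069

0.4069


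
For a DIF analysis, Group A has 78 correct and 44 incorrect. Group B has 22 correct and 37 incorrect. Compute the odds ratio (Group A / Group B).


Odds_A = 78/44 = 1.7727
Odds_B = 22/37 = 0.5946
OR = Odds_A / Odds_B = 1.7727 / 0.5946
Exactly, OR = (78 * 37) / (44 * 22) = 2886 / 968
OR = 2.9814

2.9814


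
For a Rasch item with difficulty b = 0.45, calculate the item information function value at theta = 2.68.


P = 1/(1+exp(-(2.68-0.45))) = 0.9029
I = P*(1-P) = 0.9029 * 0.0971
I = 0.0877

0.0877


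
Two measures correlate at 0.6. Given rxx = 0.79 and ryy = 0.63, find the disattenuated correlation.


r_corrected = rxy / sqrt(rxx * ryy)
= 0.6 / sqrt(0.79 * 0.63)
= 0.6 / sqrt(0.4977)
= 0.6 / 0.705479
r_corrected = 0.8505

0.8505


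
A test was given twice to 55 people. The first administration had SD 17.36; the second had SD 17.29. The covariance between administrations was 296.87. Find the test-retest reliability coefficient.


r = cov(X,Y) / (SD_X * SD_Y)
r = 296.87 / (17.36 * 17.29)
r = 296.87 / 300.1544
r = 0.9891

0.9891


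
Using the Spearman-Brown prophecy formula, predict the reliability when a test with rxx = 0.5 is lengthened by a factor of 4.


r_new = (n * rxx) / (1 + (n-1) * rxx)
r_new = (4 * 0.5) / (1 + 3 * 0.5)
r_new = 2.0 / 2.5
r_new = 0.8

0.8


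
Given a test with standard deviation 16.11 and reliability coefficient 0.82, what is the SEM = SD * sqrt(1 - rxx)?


SEM = SD * sqrt(1 - rxx)
SEM = 16.11 * sqrt(1 - 0.82)
SEM = 16.11 * sqrt(0.18) = 16.11 * 0.424264
SEM = 6.8349

6.8349


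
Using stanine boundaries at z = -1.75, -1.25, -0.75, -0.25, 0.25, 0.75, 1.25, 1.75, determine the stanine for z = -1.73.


Stanine boundaries: [-1.75, -1.25, -0.75, -0.25, 0.25, 0.75, 1.25, 1.75]
z = -1.73
Check each boundary:
  z >= -1.75 -> could be stanine 2
  z < -1.25
  z < -0.75
  z < -0.25
  z < 0.25
  z < 0.75
  z < 1.25
  z < 1.75
Highest qualifying boundary gives stanine = 2

2


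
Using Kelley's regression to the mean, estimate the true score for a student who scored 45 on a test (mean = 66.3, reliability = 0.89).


T_est = rxx * X + (1 - rxx) * mean
T_est = 0.89 * 45 + 0.11 * 66.3
T_est = 40.05 + 7.293
T_est = 47.343

47.343


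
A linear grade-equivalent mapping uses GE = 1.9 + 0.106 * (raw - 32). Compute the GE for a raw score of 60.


raw - median = 60 - 32 = 28
slope * diff = 0.106 * 28 = 2.968
GE = 1.9 + 2.968
GE = 4.868

4.868


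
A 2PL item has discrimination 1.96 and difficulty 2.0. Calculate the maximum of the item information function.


For 2PL, max info at theta = b = 2.0
I_max = a^2 / 4 = 1.96^2 / 4
= 3.8416 / 4
I_max = 0.9604

0.9604


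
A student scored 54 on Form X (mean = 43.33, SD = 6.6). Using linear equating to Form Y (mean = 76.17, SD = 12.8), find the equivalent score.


slope = SD_Y / SD_X = 12.8 / 6.6 ~ 1.9394
intercept = mean_Y - slope * mean_X = 76.17 - (12.8 / 6.6) * 43.33 ~ -7.8639
Y = slope * X + intercept. To avoid rounding drift from the rounded slope/intercept, evaluate the equivalent form Y = mean_Y + SD_Y * (X - mean_X) / SD_X at full precision:
Y = 76.17 + 12.8 * (54 - 43.33) / 6.6
Y = 76.17 + 12.8 * 10.67 / 6.6
Y = 76.17 + 136.576 / 6.6
Y = 76.17 + 20.6933
Y = 96.8633

96.8633


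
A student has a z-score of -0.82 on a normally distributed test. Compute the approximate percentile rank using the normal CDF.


CDF(z) = 0.5 * (1 + erf(z/sqrt(2)))
erf(-0.5798) = -0.5878
CDF = 0.2061
Percentile rank = 0.2061 * 100 = 20.61

20.61


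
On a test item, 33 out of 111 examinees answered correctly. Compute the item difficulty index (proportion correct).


Item difficulty p = number correct / total examinees
p = 33 / 111
p = 0.2973

0.2973


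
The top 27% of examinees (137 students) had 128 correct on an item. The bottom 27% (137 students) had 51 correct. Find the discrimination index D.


p_upper = 128/137 = 0.9343
p_lower = 51/137 = 0.3723
D = 0.9343 - 0.3723 = 0.562

0.562


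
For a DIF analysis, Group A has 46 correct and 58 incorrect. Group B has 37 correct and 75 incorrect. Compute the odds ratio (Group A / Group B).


Odds_A = 46/58 = 0.7931
Odds_B = 37/75 = 0.4933
OR = Odds_A / Odds_B = 0.7931 / 0.4933
Exactly, OR = (46 * 75) / (58 * 37) = 3450 / 2146
OR = 1.6076

1.6076


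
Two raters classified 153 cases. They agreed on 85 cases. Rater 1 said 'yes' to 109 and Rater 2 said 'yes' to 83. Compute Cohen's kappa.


P_o = 85/153 = 0.555556
P_e = (109*83 + 44*70) / 23409 = 0.518049
kappa = (P_o - P_e) / (1 - P_e)
kappa = (0.555556 - 0.518049) / (1 - 0.518049)
kappa = 0.0778

0.0778


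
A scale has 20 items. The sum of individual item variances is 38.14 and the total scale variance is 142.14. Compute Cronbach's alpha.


alpha = (k/(k-1)) * (1 - sum(si^2)/s_total^2)
= (20/19) * (1 - 38.14/142.14)
alpha = 0.7702

0.7702


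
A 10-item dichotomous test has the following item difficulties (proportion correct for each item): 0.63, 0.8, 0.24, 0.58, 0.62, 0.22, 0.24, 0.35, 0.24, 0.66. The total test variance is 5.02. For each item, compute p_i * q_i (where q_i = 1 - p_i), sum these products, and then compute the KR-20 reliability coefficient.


For each item, compute p_i * q_i:
  Item 1: 0.63 * 0.37 = 0.2331
  Item 2: 0.8 * 0.2 = 0.16
  Item 3: 0.24 * 0.76 = 0.1824
  Item 4: 0.58 * 0.42 = 0.2436
  Item 5: 0.62 * 0.38 = 0.2356
  Item 6: 0.22 * 0.78 = 0.1716
  Item 7: 0.24 * 0.76 = 0.1824
  Item 8: 0.35 * 0.65 = 0.2275
  Item 9: 0.24 * 0.76 = 0.1824
  Item 10: 0.66 * 0.34 = 0.2244
Sum(p_i * q_i) = 0.2331 + 0.16 + 0.1824 + 0.2436 + 0.2356 + 0.1716 + 0.1824 + 0.2275 + 0.1824 + 0.2244 = 2.043
KR-20 = (k/(k-1)) * (1 - Sum(p_i*q_i) / Var_total)
= (10/9) * (1 - 2.043/5.02)
= 1.1111 * 0.593
KR-20 = 0.6589

0.6589


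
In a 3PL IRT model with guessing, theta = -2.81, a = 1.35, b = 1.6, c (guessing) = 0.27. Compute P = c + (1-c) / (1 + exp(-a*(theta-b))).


logit = 1.35*(-2.81 - 1.6) = -5.9535
P* = 1/(1 + exp(--5.9535)) = 0.0026
P = 0.27 + (1 - 0.27) * 0.0026
P = 0.2719

0.2719


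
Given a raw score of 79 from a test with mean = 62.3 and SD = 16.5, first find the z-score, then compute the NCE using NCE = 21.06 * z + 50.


z = (X - mean) / SD = (79 - 62.3) / 16.5
z = 16.7 / 16.5
z = 1.0121
NCE = NCE = 21.06z + 50
Carry z at full precision (z = 16.7 / 16.5) into the conversion:
NCE = 21.06 * (16.7 / 16.5) + 50 = 351.702 / 16.5 + 50
NCE = 21.3153 + 50
NCE = 71.3153

71.3153


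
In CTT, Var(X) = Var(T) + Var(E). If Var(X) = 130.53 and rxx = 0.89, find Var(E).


var_true = rxx * var_obs = 0.89 * 130.53 = 116.1717
var_error = var_obs - var_true
var_error = 130.53 - 116.1717
var_error = 14.3583

14.3583


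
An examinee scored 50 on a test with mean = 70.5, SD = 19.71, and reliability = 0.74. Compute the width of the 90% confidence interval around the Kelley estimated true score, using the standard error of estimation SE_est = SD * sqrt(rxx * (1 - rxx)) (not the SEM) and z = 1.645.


True score estimate = 0.74*50 + 0.26*70.5 = 55.33
SE_est = SD * sqrt(rxx * (1 - rxx)) = 19.71 * sqrt(0.74 * 0.26) = 19.71 * sqrt(0.1924) = 8.645481
CI = T_est +/- z * SE_est, so width = 2 * z * SE_est = 2 * 1.645 * 8.645481
Width = 28.4436

28.4436


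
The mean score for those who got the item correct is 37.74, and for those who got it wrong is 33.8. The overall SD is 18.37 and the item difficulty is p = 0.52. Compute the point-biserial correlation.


q = 1 - p = 0.48
rpb = ((M1 - M0) / SD) * sqrt(p * q)
rpb = ((37.74 - 33.8) / 18.37) * sqrt(0.52 * 0.48)
rpb = 0.1072

0.1072


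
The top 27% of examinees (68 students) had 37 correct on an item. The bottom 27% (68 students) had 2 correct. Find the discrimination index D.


p_upper = 37/68 = 0.5441
p_lower = 2/68 = 0.0294
D = 0.5441 - 0.0294 = 0.5147

0.5147


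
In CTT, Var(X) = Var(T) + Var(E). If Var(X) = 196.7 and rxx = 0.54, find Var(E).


var_true = rxx * var_obs = 0.54 * 196.7 = 106.218
var_error = var_obs - var_true
var_error = 196.7 - 106.218
var_error = 90.482

90.482


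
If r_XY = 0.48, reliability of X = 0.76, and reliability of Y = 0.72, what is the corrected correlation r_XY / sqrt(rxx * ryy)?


r_corrected = rxy / sqrt(rxx * ryy)
= 0.48 / sqrt(0.76 * 0.72)
= 0.48 / sqrt(0.5472)
= 0.48 / 0.73973
r_corrected = 0.6489

0.6489


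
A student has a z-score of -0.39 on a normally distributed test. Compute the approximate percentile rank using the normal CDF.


CDF(z) = 0.5 * (1 + erf(z/sqrt(2)))
erf(-0.2758) = -0.3035
CDF = 0.3483
Percentile rank = 0.3483 * 100 = 34.83

34.83


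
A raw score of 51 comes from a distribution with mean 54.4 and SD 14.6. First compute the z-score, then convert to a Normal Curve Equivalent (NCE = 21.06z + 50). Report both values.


z = (X - mean) / SD = (51 - 54.4) / 14.6
z = -3.4 / 14.6
z = -0.2329
NCE = NCE = 21.06z + 50
Carry z at full precision (z = -3.4 / 14.6) into the conversion:
NCE = 21.06 * (-3.4 / 14.6) + 50 = -71.604 / 14.6 + 50
NCE = -4.9044 + 50
NCE = 45.0956

45.0956


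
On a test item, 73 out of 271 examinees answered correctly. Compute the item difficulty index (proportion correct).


Item difficulty p = number correct / total examinees
p = 73 / 271
p = 0.2694

0.2694


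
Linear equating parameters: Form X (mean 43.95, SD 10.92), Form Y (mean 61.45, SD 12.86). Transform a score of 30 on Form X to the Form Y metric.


slope = SD_Y / SD_X = 12.86 / 10.92 ~ 1.1777
intercept = mean_Y - slope * mean_X = 61.45 - (12.86 / 10.92) * 43.95 ~ 9.692
Y = slope * X + intercept. To avoid rounding drift from the rounded slope/intercept, evaluate the equivalent form Y = mean_Y + SD_Y * (X - mean_X) / SD_X at full precision:
Y = 61.45 + 12.86 * (30 - 43.95) / 10.92
Y = 61.45 - 12.86 * 13.95 / 10.92
Y = 61.45 - 179.397 / 10.92
Y = 61.45 - 16.4283
Y = 45.0217

45.0217


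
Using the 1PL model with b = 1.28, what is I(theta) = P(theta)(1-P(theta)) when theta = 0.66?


P = 1/(1+exp(-(0.66-1.28))) = 0.3498
I = P*(1-P) = 0.3498 * 0.6502
I = 0.2274

0.2274


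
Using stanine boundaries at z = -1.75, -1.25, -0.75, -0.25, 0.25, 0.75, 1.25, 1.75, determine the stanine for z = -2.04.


Stanine boundaries: [-1.75, -1.25, -0.75, -0.25, 0.25, 0.75, 1.25, 1.75]
z = -2.04
Check each boundary:
  z < -1.75
  z < -1.25
  z < -0.75
  z < -0.25
  z < 0.25
  z < 0.75
  z < 1.25
  z < 1.75
Highest qualifying boundary gives stanine = 1

1


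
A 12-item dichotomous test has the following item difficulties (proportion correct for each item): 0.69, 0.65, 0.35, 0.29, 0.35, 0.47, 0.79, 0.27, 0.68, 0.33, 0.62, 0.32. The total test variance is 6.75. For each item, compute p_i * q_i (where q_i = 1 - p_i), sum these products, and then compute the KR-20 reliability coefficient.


For each item, compute p_i * q_i:
  Item 1: 0.69 * 0.31 = 0.2139
  Item 2: 0.65 * 0.35 = 0.2275
  Item 3: 0.35 * 0.65 = 0.2275
  Item 4: 0.29 * 0.71 = 0.2059
  Item 5: 0.35 * 0.65 = 0.2275
  Item 6: 0.47 * 0.53 = 0.2491
  Item 7: 0.79 * 0.21 = 0.1659
  Item 8: 0.27 * 0.73 = 0.1971
  Item 9: 0.68 * 0.32 = 0.2176
  Item 10: 0.33 * 0.67 = 0.2211
  Item 11: 0.62 * 0.38 = 0.2356
  Item 12: 0.32 * 0.68 = 0.2176
Sum(p_i * q_i) = 0.2139 + 0.2275 + 0.2275 + 0.2059 + 0.2275 + 0.2491 + 0.1659 + 0.1971 + 0.2176 + 0.2211 + 0.2356 + 0.2176 = 2.6063
KR-20 = (k/(k-1)) * (1 - Sum(p_i*q_i) / Var_total)
= (12/11) * (1 - 2.6063/6.75)
= 1.0909 * 0.6139
KR-20 = 0.6697

0.6697


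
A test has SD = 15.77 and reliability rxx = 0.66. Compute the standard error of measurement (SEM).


SEM = SD * sqrt(1 - rxx)
SEM = 15.77 * sqrt(1 - 0.66)
SEM = 15.77 * sqrt(0.34) = 15.77 * 0.583095
SEM = 9.1954

9.1954


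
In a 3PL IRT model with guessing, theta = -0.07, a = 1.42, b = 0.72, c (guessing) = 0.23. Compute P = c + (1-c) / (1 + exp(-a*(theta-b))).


logit = 1.42*(-0.07 - 0.72) = -1.1218
P* = 1/(1 + exp(--1.1218)) = 0.2457
P = 0.23 + (1 - 0.23) * 0.2457
P = 0.4192

0.4192


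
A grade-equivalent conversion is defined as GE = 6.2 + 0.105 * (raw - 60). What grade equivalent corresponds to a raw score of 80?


raw - median = 80 - 60 = 20
slope * diff = 0.105 * 20 = 2.1
GE = 6.2 + 2.1
GE = 8.3

8.3


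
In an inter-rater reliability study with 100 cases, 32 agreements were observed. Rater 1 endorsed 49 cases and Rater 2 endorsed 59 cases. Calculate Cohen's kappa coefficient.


P_o = 32/100 = 0.32
P_e = (49*59 + 51*41) / 10000 = 0.4982
kappa = (P_o - P_e) / (1 - P_e)
kappa = (0.32 - 0.4982) / (1 - 0.4982)
kappa = -0.3551

-0.3551


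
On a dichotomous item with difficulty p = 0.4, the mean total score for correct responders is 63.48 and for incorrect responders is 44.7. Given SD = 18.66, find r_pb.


q = 1 - p = 0.6
rpb = ((M1 - M0) / SD) * sqrt(p * q)
rpb = ((63.48 - 44.7) / 18.66) * sqrt(0.4 * 0.6)
rpb = 0.493

0.493


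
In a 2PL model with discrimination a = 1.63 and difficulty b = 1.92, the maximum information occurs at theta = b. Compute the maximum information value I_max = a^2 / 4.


For 2PL, max info at theta = b = 1.92
I_max = a^2 / 4 = 1.63^2 / 4
= 2.6569 / 4
I_max = 0.6642

0.6642


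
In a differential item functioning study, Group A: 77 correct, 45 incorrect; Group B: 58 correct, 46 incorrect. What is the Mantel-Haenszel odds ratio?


Odds_A = 77/45 = 1.7111
Odds_B = 58/46 = 1.2609
OR = Odds_A / Odds_B = 1.7111 / 1.2609
Exactly, OR = (77 * 46) / (45 * 58) = 3542 / 2610
OR = 1.3571

1.3571


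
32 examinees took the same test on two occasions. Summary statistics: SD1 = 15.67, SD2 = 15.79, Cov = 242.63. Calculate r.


r = cov(X,Y) / (SD_X * SD_Y)
r = 242.63 / (15.67 * 15.79)
r = 242.63 / 247.4293
r = 0.9806

0.9806


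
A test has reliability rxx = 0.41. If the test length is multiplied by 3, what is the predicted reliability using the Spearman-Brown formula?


r_new = (n * rxx) / (1 + (n-1) * rxx)
r_new = (3 * 0.41) / (1 + 2 * 0.41)
r_new = 1.23 / 1.82
r_new = 0.6758

0.6758


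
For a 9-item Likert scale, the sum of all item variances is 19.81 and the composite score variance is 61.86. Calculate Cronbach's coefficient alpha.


alpha = (k/(k-1)) * (1 - sum(si^2)/s_total^2)
= (9/8) * (1 - 19.81/61.86)
alpha = 0.7647

0.7647


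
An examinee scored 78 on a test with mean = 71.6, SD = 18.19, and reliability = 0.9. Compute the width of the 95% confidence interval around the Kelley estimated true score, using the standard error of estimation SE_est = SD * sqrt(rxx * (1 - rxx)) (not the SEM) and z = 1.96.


True score estimate = 0.9*78 + 0.1*71.6 = 77.36
SE_est = SD * sqrt(rxx * (1 - rxx)) = 18.19 * sqrt(0.9 * 0.1) = 18.19 * sqrt(0.09) = 5.457
CI = T_est +/- z * SE_est, so width = 2 * z * SE_est = 2 * 1.96 * 5.457
Width = 21.3914

21.3914


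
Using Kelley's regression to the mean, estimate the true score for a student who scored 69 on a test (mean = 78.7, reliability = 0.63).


T_est = rxx * X + (1 - rxx) * mean
T_est = 0.63 * 69 + 0.37 * 78.7
T_est = 43.47 + 29.119
T_est = 72.589

72.589


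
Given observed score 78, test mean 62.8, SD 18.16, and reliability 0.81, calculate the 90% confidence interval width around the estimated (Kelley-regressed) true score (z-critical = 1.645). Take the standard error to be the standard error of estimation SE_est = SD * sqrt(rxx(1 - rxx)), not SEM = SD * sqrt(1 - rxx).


True score estimate = 0.81*78 + 0.19*62.8 = 75.112
SE_est = SD * sqrt(rxx * (1 - rxx)) = 18.16 * sqrt(0.81 * 0.19) = 18.16 * sqrt(0.1539) = 7.124184
CI = T_est +/- z * SE_est, so width = 2 * z * SE_est = 2 * 1.645 * 7.124184
Width = 23.4386

23.4386


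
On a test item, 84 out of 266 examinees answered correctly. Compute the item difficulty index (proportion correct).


Item difficulty p = number correct / total examinees
p = 84 / 266
p = 0.3158

0.3158


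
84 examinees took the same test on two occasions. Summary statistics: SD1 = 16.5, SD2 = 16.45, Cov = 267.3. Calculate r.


r = cov(X,Y) / (SD_X * SD_Y)
r = 267.3 / (16.5 * 16.45)
r = 267.3 / 271.425
r = 0.9848

0.9848


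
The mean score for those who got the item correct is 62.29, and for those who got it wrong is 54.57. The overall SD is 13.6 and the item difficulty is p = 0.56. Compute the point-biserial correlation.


q = 1 - p = 0.44
rpb = ((M1 - M0) / SD) * sqrt(p * q)
rpb = ((62.29 - 54.57) / 13.6) * sqrt(0.56 * 0.44)
rpb = 0.2818

0.2818


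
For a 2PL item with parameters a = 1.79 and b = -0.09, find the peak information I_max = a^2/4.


For 2PL, max info at theta = b = -0.09
I_max = a^2 / 4 = 1.79^2 / 4
= 3.2041 / 4
I_max = 0.801

0.801


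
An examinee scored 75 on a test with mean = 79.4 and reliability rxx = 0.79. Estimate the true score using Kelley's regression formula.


T_est = rxx * X + (1 - rxx) * mean
T_est = 0.79 * 75 + 0.21 * 79.4
T_est = 59.25 + 16.674
T_est = 75.924

75.924


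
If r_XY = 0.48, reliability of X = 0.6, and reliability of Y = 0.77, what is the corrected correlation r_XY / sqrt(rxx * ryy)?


r_corrected = rxy / sqrt(rxx * ryy)
= 0.48 / sqrt(0.6 * 0.77)
= 0.48 / sqrt(0.462)
= 0.48 / 0.679706
r_corrected = 0.7062

0.7062


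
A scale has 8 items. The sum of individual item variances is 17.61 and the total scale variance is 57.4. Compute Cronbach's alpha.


alpha = (k/(k-1)) * (1 - sum(si^2)/s_total^2)
= (8/7) * (1 - 17.61/57.4)
alpha = 0.7922

0.7922


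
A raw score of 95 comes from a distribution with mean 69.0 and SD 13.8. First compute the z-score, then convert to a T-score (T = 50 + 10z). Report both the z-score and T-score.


z = (X - mean) / SD = (95 - 69.0) / 13.8
z = 26.0 / 13.8
z = 1.8841
T-score = T = 50 + 10z
Carry z at full precision (z = 26.0 / 13.8) into the conversion:
T-score = 50 + 10 * (26.0 / 13.8) = 50 + 260 / 13.8
T-score = 50 + 18.8406
T-score = 68.8406

68.8406


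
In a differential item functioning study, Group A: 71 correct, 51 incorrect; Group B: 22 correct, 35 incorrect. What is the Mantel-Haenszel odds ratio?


Odds_A = 71/51 = 1.3922
Odds_B = 22/35 = 0.6286
OR = Odds_A / Odds_B = 1.3922 / 0.6286
Exactly, OR = (71 * 35) / (51 * 22) = 2485 / 1122
OR = 2.2148

2.2148


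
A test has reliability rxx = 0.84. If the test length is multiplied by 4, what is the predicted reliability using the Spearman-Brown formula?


r_new = (n * rxx) / (1 + (n-1) * rxx)
r_new = (4 * 0.84) / (1 + 3 * 0.84)
r_new = 3.36 / 3.52
r_new = 0.9545

0.9545


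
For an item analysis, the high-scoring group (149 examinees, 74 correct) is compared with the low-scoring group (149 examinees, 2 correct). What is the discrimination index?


p_upper = 74/149 = 0.4966
p_lower = 2/149 = 0.0134
D = 0.4966 - 0.0134 = 0.4832

0.4832


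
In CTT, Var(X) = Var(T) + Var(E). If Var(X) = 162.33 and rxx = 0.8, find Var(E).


var_true = rxx * var_obs = 0.8 * 162.33 = 129.864
var_error = var_obs - var_true
var_error = 162.33 - 129.864
var_error = 32.466

32.466


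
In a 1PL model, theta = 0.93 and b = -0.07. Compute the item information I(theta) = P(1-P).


P = 1/(1+exp(-(0.93--0.07))) = 0.7311
I = P*(1-P) = 0.7311 * 0.2689
I = 0.1966

0.1966


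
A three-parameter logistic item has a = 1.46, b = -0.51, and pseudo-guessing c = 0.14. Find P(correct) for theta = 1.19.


logit = 1.46*(1.19 - -0.51) = 2.482
P* = 1/(1 + exp(-2.482)) = 0.9229
P = 0.14 + (1 - 0.14) * 0.9229
P = 0.9337

0.9337


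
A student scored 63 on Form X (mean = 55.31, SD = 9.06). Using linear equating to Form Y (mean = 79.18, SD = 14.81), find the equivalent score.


slope = SD_Y / SD_X = 14.81 / 9.06 ~ 1.6347
intercept = mean_Y - slope * mean_X = 79.18 - (14.81 / 9.06) * 55.31 ~ -11.2329
Y = slope * X + intercept. To avoid rounding drift from the rounded slope/intercept, evaluate the equivalent form Y = mean_Y + SD_Y * (X - mean_X) / SD_X at full precision:
Y = 79.18 + 14.81 * (63 - 55.31) / 9.06
Y = 79.18 + 14.81 * 7.69 / 9.06
Y = 79.18 + 113.8889 / 9.06
Y = 79.18 + 12.5705
Y = 91.7505

91.7505


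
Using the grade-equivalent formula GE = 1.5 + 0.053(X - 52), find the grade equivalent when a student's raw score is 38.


raw - median = 38 - 52 = -14
slope * diff = 0.053 * -14 = -0.742
GE = 1.5 + -0.742
GE = 0.758

0.758


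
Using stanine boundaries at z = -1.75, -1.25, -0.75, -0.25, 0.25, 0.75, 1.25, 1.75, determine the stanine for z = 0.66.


Stanine boundaries: [-1.75, -1.25, -0.75, -0.25, 0.25, 0.75, 1.25, 1.75]
z = 0.66
Check each boundary:
  z >= -1.75 -> could be stanine 2
  z >= -1.25 -> could be stanine 3
  z >= -0.75 -> could be stanine 4
  z >= -0.25 -> could be stanine 5
  z >= 0.25 -> could be stanine 6
  z < 0.75
  z < 1.25
  z < 1.75
Highest qualifying boundary gives stanine = 6

6
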